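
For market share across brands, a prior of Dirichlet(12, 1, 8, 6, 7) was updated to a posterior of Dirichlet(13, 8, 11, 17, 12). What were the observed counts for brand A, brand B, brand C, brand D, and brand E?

counts (1, 7, 3, 11, 5)

For a Dirichlet(α) prior with multinomial counts c, the posterior is Dirichlet(α + c) componentwise.
Counts are posterior − prior componentwise: 13−12=1, 8−1=7, 11−8=3, 17−6=11, 12−7=5.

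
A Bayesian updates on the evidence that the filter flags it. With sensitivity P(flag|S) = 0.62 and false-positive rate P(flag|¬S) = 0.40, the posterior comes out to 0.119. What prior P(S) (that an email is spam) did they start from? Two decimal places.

Bayes' rule in odds form gives O(S|E) = O(S)·[P(E|S)/P(E|¬S)], hence O(S) = O(S|E)/LR.
Posterior odds = 0.119/(1−0.119) = 0.1351. LR = 0.62/0.40 = 1.5500.
Prior odds = 0.1351/1.5500 = 0.0872, so P(S) = 0.0872/(1+0.0872) ≈ 0.08.

P(S) = 0.08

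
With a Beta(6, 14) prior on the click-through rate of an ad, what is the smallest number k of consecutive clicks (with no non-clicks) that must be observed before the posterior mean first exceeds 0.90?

k = 121

After k clicks and 0 non-clicks the posterior is Beta(6+k, 14), with mean (6+k)/(6+14+k).
Set (6+k)/(20+k) > 0.90 and solve: k > (0.90·20 − 6)/(1 − 0.90) = 120.000.
The smallest integer exceeding 120.000 is 121, and checking k=121: (127)/(141) = 0.9007 > 0.90.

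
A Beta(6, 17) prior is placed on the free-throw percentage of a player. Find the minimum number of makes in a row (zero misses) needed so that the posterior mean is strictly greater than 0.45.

k = 8

After k makes and 0 misses the posterior is Beta(6+k, 17), with mean (6+k)/(6+17+k).
Set (6+k)/(23+k) > 0.45 and solve: k > (0.45·23 − 6)/(1 − 0.45) = 7.909.
The smallest integer exceeding 7.909 is 8, and checking k=8: (14)/(31) = 0.4516 > 0.45.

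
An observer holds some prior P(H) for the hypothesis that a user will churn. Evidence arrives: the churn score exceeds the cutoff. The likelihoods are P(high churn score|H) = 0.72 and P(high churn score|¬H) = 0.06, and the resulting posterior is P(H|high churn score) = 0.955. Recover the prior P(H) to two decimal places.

In odds form, posterior odds = prior odds × likelihood ratio, so prior odds = posterior odds ÷ LR.
Posterior odds = 0.955/(1−0.955) = 21.2222. LR = 0.72/0.06 = 12.0000.
Prior odds = 21.2222/12.0000 = 1.7685, so P(H) = 1.7685/(1+1.7685) ≈ 0.64.

P(H) = 0.64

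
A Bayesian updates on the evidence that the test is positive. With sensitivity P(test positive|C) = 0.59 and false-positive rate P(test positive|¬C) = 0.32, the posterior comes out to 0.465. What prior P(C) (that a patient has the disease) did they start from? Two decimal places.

In odds form, posterior odds = prior odds × likelihood ratio, so prior odds = posterior odds ÷ LR.
Posterior odds = 0.465/(1−0.465) = 0.8692. LR = 0.59/0.32 = 1.8437.
Prior odds = 0.8692/1.8437 = 0.4714, so P(C) = 0.4714/(1+0.4714) ≈ 0.32.

P(C) = 0.32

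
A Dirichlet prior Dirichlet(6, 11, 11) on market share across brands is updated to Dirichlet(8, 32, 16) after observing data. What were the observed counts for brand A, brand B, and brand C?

For a Dirichlet(α) prior with multinomial counts c, the posterior is Dirichlet(α + c) componentwise.
Counts are posterior − prior componentwise: 8−6=2, 32−11=21, 16−11=5.

counts (2, 21, 5)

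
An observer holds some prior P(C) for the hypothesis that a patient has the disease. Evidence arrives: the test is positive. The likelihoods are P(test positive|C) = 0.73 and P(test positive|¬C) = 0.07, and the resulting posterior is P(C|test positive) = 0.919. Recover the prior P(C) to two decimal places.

P(C) = 0.52

In odds form, posterior odds = prior odds × likelihood ratio, so prior odds = posterior odds ÷ LR.
Posterior odds = 0.919/(1−0.919) = 11.3457. LR = 0.73/0.07 = 10.4286.
Prior odds = 11.3457/10.4286 = 1.0879, so P(C) = 1.0879/(1+1.0879) ≈ 0.52.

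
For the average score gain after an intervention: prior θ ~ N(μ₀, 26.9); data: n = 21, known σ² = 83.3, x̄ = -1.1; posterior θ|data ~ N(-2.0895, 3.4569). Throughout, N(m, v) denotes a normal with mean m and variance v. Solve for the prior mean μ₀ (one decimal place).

μ₀ = -8.8

With known observation variance, the Normal–Normal posterior has precision τ_n = τ₀ + n/σ² and mean μ_n = (τ₀μ₀ + (n/σ²)x̄)/τ_n.
Here τ₀ = 1/26.9 = 0.037175 and τ_data = 21/83.3 = 0.252101, so τ_n = 0.289276.
Rearranging for μ₀: μ₀ = (μ_n·τ_n − τ_data·x̄)/τ₀ = (-2.0895·0.289276 − 0.252101·-1.1) / 0.037175 = -0.327131/0.037175 ≈ -8.8.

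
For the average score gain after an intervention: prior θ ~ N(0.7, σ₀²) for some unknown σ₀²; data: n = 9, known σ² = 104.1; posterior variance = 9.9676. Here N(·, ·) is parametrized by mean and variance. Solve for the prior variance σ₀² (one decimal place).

σ₀² = 72.1

For the Normal–Normal model with known σ², precisions add: τ_n = τ₀ + n/σ².
So 1/σ₀² = 1/9.9676 − 9/104.1 = 0.100325 − 0.086455 = 0.013870.
Hence σ₀² = 1/0.013870 ≈ 72.1.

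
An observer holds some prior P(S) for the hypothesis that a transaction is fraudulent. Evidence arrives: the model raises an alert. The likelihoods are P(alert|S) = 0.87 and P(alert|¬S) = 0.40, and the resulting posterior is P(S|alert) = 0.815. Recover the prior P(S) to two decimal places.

P(S) = 0.67

Bayes' rule in odds form gives O(S|E) = O(S)·[P(E|S)/P(E|¬S)], hence O(S) = O(S|E)/LR.
Posterior odds = 0.815/(1−0.815) = 4.4054. LR = 0.87/0.40 = 2.1750.
Prior odds = 4.4054/2.1750 = 2.0255, so P(S) = 2.0255/(1+2.0255) ≈ 0.67.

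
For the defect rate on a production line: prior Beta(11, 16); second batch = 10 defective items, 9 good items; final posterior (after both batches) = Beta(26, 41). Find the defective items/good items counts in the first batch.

Because Beta–binomial updating is additive in the counts, the combined data contributed (α_post−α_prior, β_post−β_prior) successes and failures.
Total across both batches: 26−11=15 defective items, 41−16=25 good items.
Subtract the second batch: 15−10=5 defective items and 25−9=16 good items.

5 defective items and 16 good items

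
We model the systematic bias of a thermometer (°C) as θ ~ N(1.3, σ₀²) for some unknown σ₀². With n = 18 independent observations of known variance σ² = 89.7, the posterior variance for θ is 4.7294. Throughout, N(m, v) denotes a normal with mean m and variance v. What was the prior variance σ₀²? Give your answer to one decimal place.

For the Normal–Normal model with known σ², precisions add: τ_n = τ₀ + n/σ².
So 1/σ₀² = 1/4.7294 − 18/89.7 = 0.211443 − 0.200669 = 0.010774.
Hence σ₀² = 1/0.010774 ≈ 92.8.

σ₀² = 92.8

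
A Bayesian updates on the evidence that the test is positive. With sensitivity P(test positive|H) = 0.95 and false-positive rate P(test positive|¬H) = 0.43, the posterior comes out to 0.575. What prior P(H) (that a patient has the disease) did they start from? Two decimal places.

P(H) = 0.38

Bayes' rule in odds form gives O(H|E) = O(H)·[P(E|H)/P(E|¬H)], hence O(H) = O(H|E)/LR.
Posterior odds = 0.575/(1−0.575) = 1.3529. LR = 0.95/0.43 = 2.2093.
Prior odds = 1.3529/2.2093 = 0.6124, so P(H) = 0.6124/(1+0.6124) ≈ 0.38.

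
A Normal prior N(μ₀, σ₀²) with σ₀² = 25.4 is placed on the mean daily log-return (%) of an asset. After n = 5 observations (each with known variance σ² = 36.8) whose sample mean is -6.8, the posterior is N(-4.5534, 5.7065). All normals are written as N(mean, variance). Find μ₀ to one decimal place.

μ₀ = 3.2

The posterior mean is a precision-weighted average: μ_n = (τ₀μ₀ + τ_data·x̄)/(τ₀+τ_data), with τ₀=1/σ₀² and τ_data=n/σ².
Here τ₀ = 1/25.4 = 0.039370 and τ_data = 5/36.8 = 0.135870, so τ_n = 0.175240.
Rearranging for μ₀: μ₀ = (μ_n·τ_n − τ_data·x̄)/τ₀ = (-4.5534·0.175240 − 0.135870·-6.8) / 0.039370 = 0.125978/0.039370 ≈ 3.2.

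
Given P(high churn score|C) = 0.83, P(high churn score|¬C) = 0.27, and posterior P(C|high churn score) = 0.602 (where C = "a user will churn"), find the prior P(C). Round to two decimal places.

P(C) = 0.33

In odds form, posterior odds = prior odds × likelihood ratio, so prior odds = posterior odds ÷ LR.
Posterior odds = 0.602/(1−0.602) = 1.5126. LR = 0.83/0.27 = 3.0741.
Prior odds = 1.5126/3.0741 = 0.4920, so P(C) = 0.4920/(1+0.4920) ≈ 0.33.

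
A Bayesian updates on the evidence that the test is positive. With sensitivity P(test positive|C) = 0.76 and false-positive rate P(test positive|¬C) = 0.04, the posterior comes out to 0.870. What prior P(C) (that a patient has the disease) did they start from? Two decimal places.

In odds form, posterior odds = prior odds × likelihood ratio, so prior odds = posterior odds ÷ LR.
Posterior odds = 0.870/(1−0.870) = 6.6923. LR = 0.76/0.04 = 19.0000.
Prior odds = 6.6923/19.0000 = 0.3522, so P(C) = 0.3522/(1+0.3522) ≈ 0.26.

P(C) = 0.26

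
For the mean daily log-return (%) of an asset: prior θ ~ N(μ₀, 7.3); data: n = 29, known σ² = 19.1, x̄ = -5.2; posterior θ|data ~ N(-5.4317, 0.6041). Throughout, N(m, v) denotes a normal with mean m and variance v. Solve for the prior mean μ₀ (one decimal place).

μ₀ = -8.0

The posterior mean is a precision-weighted average: μ_n = (τ₀μ₀ + τ_data·x̄)/(τ₀+τ_data), with τ₀=1/σ₀² and τ_data=n/σ².
Here τ₀ = 1/7.3 = 0.136986 and τ_data = 29/19.1 = 1.518325, so τ_n = 1.655311.
Rearranging for μ₀: μ₀ = (μ_n·τ_n − τ_data·x̄)/τ₀ = (-5.4317·1.655311 − 1.518325·-5.2) / 0.136986 = -1.095863/0.136986 ≈ -8.0.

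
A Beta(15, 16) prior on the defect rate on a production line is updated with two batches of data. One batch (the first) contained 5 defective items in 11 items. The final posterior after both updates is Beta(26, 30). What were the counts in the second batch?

Sequential conjugate updates are equivalent to a single update on the pooled data, so total successes = posterior α − prior α and total failures = posterior β − prior β.
Total across both batches: 26−15=11 defective items, 30−16=14 good items.
Subtract the first batch: 11−5=6 defective items and 14−6=8 good items.

6 defective items and 8 good items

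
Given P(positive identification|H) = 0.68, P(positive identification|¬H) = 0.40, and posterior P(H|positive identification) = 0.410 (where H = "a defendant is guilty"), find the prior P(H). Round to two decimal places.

In odds form, posterior odds = prior odds × likelihood ratio, so prior odds = posterior odds ÷ LR.
Posterior odds = 0.410/(1−0.410) = 0.6949. LR = 0.68/0.40 = 1.7000.
Prior odds = 0.6949/1.7000 = 0.4088, so P(H) = 0.4088/(1+0.4088) ≈ 0.29.

P(H) = 0.29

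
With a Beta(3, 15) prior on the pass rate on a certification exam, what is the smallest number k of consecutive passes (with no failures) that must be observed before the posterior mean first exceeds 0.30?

After k passes and 0 failures the posterior is Beta(3+k, 15), with mean (3+k)/(3+15+k).
Set (3+k)/(18+k) > 0.30 and solve: k > (0.30·18 − 3)/(1 − 0.30) = 3.429.
The smallest integer exceeding 3.429 is 4, and checking k=4: (7)/(22) = 0.3182 > 0.30.

k = 4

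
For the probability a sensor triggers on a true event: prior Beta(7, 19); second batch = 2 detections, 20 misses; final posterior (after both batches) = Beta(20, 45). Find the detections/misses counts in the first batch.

Because Beta–binomial updating is additive in the counts, the combined data contributed (α_post−α_prior, β_post−β_prior) successes and failures.
Total across both batches: 20−7=13 detections, 45−19=26 misses.
Subtract the second batch: 13−2=11 detections and 26−20=6 misses.

11 detections and 6 misses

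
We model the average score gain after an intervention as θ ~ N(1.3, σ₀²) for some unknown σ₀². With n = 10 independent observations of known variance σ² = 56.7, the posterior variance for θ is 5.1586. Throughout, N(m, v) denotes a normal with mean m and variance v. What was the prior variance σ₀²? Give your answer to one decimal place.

Posterior precision equals prior precision plus data precision: 1/σ_n² = 1/σ₀² + n/σ².
So 1/σ₀² = 1/5.1586 − 10/56.7 = 0.193851 − 0.176367 = 0.017484.
Hence σ₀² = 1/0.017484 ≈ 57.2.

σ₀² = 57.2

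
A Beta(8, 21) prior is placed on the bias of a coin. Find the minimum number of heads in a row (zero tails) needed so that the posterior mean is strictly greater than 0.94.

After k heads and 0 tails the posterior is Beta(8+k, 21), with mean (8+k)/(8+21+k).
Set (8+k)/(29+k) > 0.94 and solve: k > (0.94·29 − 8)/(1 − 0.94) = 321.000.
The smallest integer exceeding 321.000 is 322.

k = 322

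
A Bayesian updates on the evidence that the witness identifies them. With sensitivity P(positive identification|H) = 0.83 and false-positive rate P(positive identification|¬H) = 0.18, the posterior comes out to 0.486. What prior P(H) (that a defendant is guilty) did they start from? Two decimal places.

P(H) = 0.17

Bayes' rule in odds form gives O(H|E) = O(H)·[P(E|H)/P(E|¬H)], hence O(H) = O(H|E)/LR.
Posterior odds = 0.486/(1−0.486) = 0.9455. LR = 0.83/0.18 = 4.6111.
Prior odds = 0.9455/4.6111 = 0.2050, so P(H) = 0.2050/(1+0.2050) ≈ 0.17.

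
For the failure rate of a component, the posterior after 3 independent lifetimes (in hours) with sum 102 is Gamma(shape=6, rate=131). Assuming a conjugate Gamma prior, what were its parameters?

For an exponential likelihood with a Gamma(α, β) prior on the rate, n observations with total T give posterior Gamma(α+n, β+T).
So α = 6 − 3 = 3 and β = 131 − 102 = 29.

Gamma(shape=3, rate=29)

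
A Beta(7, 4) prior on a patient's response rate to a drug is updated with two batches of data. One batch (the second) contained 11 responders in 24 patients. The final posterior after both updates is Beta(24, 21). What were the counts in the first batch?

Because Beta–binomial updating is additive in the counts, the combined data contributed (α_post−α_prior, β_post−β_prior) successes and failures.
Total across both batches: 24−7=17 responders, 21−4=17 non-responders.
Subtract the second batch: 17−11=6 responders and 17−13=4 non-responders.

6 responders and 4 non-responders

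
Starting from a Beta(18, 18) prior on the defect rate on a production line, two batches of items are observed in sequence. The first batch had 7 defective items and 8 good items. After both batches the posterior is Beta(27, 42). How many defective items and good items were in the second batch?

2 defective items and 16 good items

Sequential conjugate updates are equivalent to a single update on the pooled data, so total successes = posterior α − prior α and total failures = posterior β − prior β.
Total across both batches: 27−18=9 defective items, 42−18=24 good items.
Subtract the first batch: 9−7=2 defective items and 24−8=16 good items.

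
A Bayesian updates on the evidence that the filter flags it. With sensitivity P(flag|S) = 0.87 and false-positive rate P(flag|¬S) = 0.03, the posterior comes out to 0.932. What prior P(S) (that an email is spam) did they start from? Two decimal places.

P(S) = 0.32

In odds form, posterior odds = prior odds × likelihood ratio, so prior odds = posterior odds ÷ LR.
Posterior odds = 0.932/(1−0.932) = 13.7059. LR = 0.87/0.03 = 29.0000.
Prior odds = 13.7059/29.0000 = 0.4726, so P(S) = 0.4726/(1+0.4726) ≈ 0.32.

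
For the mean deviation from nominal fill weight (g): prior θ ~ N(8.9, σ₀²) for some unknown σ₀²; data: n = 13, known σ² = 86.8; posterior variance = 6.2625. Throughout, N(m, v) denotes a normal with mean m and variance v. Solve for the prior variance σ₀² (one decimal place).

Posterior precision equals prior precision plus data precision: 1/σ_n² = 1/σ₀² + n/σ².
So 1/σ₀² = 1/6.2625 − 13/86.8 = 0.159681 − 0.149770 = 0.009911.
Hence σ₀² = 1/0.009911 ≈ 100.9.

σ₀² = 100.9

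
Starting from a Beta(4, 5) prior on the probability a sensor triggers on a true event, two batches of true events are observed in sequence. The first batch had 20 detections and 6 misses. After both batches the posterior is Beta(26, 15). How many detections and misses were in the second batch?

Sequential conjugate updates are equivalent to a single update on the pooled data, so total successes = posterior α − prior α and total failures = posterior β − prior β.
Total across both batches: 26−4=22 detections, 15−5=10 misses.
Subtract the first batch: 22−20=2 detections and 10−6=4 misses.

2 detections and 4 misses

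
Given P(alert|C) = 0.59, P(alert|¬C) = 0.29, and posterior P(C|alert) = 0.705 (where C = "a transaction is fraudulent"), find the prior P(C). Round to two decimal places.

In odds form, posterior odds = prior odds × likelihood ratio, so prior odds = posterior odds ÷ LR.
Posterior odds = 0.705/(1−0.705) = 2.3898. LR = 0.59/0.29 = 2.0345.
Prior odds = 2.3898/2.0345 = 1.1746, so P(C) = 1.1746/(1+1.1746) ≈ 0.54.

P(C) = 0.54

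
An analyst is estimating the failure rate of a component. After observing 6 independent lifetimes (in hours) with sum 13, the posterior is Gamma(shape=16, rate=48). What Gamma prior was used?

Gamma(shape=10, rate=35)

Gamma–exponential conjugacy: posterior shape = α + n, posterior rate = β + Σtᵢ.
So α = 16 − 6 = 10 and β = 48 − 13 = 35.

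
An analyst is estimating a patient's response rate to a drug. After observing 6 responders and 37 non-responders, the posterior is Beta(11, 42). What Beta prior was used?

Beta is conjugate to the binomial likelihood: posterior = Beta(a+s, b+f).
Subtract the data counts: 11−6=5, 42−37=5.

Beta(5, 5)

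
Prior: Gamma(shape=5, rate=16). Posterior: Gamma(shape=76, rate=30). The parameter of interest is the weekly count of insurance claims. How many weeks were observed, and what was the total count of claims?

Gamma–Poisson conjugacy: posterior shape = α + Σxᵢ, posterior rate = β + n.
Matching: Σxᵢ = 76 − 5 = 71 and n = 30 − 16 = 14.

n = 14 weeks with total 71 claims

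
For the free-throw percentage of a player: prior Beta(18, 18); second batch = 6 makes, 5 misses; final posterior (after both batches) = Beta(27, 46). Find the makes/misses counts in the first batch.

3 makes and 23 misses

Sequential conjugate updates are equivalent to a single update on the pooled data, so total successes = posterior α − prior α and total failures = posterior β − prior β.
Total across both batches: 27−18=9 makes, 46−18=28 misses.
Subtract the second batch: 9−6=3 makes and 28−5=23 misses.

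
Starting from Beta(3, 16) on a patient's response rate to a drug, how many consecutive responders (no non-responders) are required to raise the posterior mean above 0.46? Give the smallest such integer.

k = 11

After k responders and 0 non-responders the posterior is Beta(3+k, 16), with mean (3+k)/(3+16+k).
Set (3+k)/(19+k) > 0.46 and solve: k > (0.46·19 − 3)/(1 − 0.46) = 10.630.
The smallest integer exceeding 10.630 is 11, and checking k=11: (14)/(30) = 0.4667 > 0.46.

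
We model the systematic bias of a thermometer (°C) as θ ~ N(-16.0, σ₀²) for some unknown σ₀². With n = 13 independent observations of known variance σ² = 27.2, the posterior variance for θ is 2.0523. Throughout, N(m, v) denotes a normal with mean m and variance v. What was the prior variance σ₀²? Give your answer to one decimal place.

Posterior precision equals prior precision plus data precision: 1/σ_n² = 1/σ₀² + n/σ².
So 1/σ₀² = 1/2.0523 − 13/27.2 = 0.487258 − 0.477941 = 0.009317.
Hence σ₀² = 1/0.009317 ≈ 107.3.

σ₀² = 107.3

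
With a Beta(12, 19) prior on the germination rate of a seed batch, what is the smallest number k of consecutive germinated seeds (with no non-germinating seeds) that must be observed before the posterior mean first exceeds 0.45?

k = 4

After k germinated seeds and 0 non-germinating seeds the posterior is Beta(12+k, 19), with mean (12+k)/(12+19+k).
Set (12+k)/(31+k) > 0.45 and solve: k > (0.45·31 − 12)/(1 − 0.45) = 3.545.
The smallest integer exceeding 3.545 is 4.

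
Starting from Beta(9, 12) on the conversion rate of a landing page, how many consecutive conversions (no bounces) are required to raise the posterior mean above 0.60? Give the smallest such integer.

k = 10

After k conversions and 0 bounces the posterior is Beta(9+k, 12), with mean (9+k)/(9+12+k).
Set (9+k)/(21+k) > 0.60 and solve: k > (0.60·21 − 9)/(1 − 0.60) = 9.000.
The smallest integer exceeding 9.000 is 10.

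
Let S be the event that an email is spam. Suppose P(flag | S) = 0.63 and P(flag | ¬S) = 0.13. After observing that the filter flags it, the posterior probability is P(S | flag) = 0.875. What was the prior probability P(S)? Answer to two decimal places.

In odds form, posterior odds = prior odds × likelihood ratio, so prior odds = posterior odds ÷ LR.
Posterior odds = 0.875/(1−0.875) = 7.0000. LR = 0.63/0.13 = 4.8462.
Prior odds = 7.0000/4.8462 = 1.4444, so P(S) = 1.4444/(1+1.4444) ≈ 0.59.

P(S) = 0.59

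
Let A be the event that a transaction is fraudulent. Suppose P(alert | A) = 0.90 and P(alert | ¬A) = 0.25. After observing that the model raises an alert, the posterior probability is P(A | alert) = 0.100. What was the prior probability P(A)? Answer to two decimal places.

Bayes' rule in odds form gives O(A|E) = O(A)·[P(E|A)/P(E|¬A)], hence O(A) = O(A|E)/LR.
Posterior odds = 0.100/(1−0.100) = 0.1111. LR = 0.90/0.25 = 3.6000.
Prior odds = 0.1111/3.6000 = 0.0309, so P(A) = 0.0309/(1+0.0309) ≈ 0.03.

P(A) = 0.03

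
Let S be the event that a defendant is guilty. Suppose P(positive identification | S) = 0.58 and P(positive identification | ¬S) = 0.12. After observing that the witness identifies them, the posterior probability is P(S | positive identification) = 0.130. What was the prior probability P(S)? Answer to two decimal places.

Bayes' rule in odds form gives O(S|E) = O(S)·[P(E|S)/P(E|¬S)], hence O(S) = O(S|E)/LR.
Posterior odds = 0.130/(1−0.130) = 0.1494. LR = 0.58/0.12 = 4.8333.
Prior odds = 0.1494/4.8333 = 0.0309, so P(S) = 0.0309/(1+0.0309) ≈ 0.03.

P(S) = 0.03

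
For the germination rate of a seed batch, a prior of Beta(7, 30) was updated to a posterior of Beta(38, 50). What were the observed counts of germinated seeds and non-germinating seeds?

Under Beta–binomial conjugacy the posterior parameters are (a+s, b+f).
So s = 38 − 7 = 31 and f = 50 − 30 = 20.

31 germinated seeds and 20 non-germinating seeds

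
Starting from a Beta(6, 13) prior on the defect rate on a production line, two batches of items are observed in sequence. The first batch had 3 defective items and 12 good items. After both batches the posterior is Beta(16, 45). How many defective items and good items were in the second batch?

Because Beta–binomial updating is additive in the counts, the combined data contributed (α_post−α_prior, β_post−β_prior) successes and failures.
Total across both batches: 16−6=10 defective items, 45−13=32 good items.
Subtract the first batch: 10−3=7 defective items and 32−12=20 good items.

7 defective items and 20 good items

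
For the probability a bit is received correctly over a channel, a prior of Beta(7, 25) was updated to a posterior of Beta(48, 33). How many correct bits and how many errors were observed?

41 correct bits and 8 errors

A Beta(a, b) prior with s successes and f failures in binomial data gives a Beta(a+s, b+f) posterior.
So s = 48 − 7 = 41 and f = 33 − 25 = 8.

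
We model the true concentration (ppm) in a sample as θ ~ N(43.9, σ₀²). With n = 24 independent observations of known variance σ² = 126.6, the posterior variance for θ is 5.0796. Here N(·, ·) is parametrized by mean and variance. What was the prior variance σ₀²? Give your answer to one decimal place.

Posterior precision equals prior precision plus data precision: 1/σ_n² = 1/σ₀² + n/σ².
So 1/σ₀² = 1/5.0796 − 24/126.6 = 0.196866 − 0.189573 = 0.007293.
Hence σ₀² = 1/0.007293 ≈ 137.1.

σ₀² = 137.1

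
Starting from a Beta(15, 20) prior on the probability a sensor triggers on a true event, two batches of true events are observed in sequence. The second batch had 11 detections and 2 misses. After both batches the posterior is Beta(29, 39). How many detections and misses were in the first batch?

Sequential conjugate updates are equivalent to a single update on the pooled data, so total successes = posterior α − prior α and total failures = posterior β − prior β.
Total across both batches: 29−15=14 detections, 39−20=19 misses.
Subtract the second batch: 14−11=3 detections and 19−2=17 misses.

3 detections and 17 misses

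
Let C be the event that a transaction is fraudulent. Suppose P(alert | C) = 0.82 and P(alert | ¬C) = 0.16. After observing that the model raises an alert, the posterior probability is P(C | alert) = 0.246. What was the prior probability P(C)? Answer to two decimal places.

Bayes' rule in odds form gives O(C|E) = O(C)·[P(E|C)/P(E|¬C)], hence O(C) = O(C|E)/LR.
Posterior odds = 0.246/(1−0.246) = 0.3263. LR = 0.82/0.16 = 5.1250.
Prior odds = 0.3263/5.1250 = 0.0637, so P(C) = 0.0637/(1+0.0637) ≈ 0.06.

P(C) = 0.06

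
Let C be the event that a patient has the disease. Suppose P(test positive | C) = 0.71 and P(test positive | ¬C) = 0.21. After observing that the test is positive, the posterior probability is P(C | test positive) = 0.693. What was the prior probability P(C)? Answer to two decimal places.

P(C) = 0.40

Bayes' rule in odds form gives O(C|E) = O(C)·[P(E|C)/P(E|¬C)], hence O(C) = O(C|E)/LR.
Posterior odds = 0.693/(1−0.693) = 2.2573. LR = 0.71/0.21 = 3.3810.
Prior odds = 2.2573/3.3810 = 0.6676, so P(C) = 0.6676/(1+0.6676) ≈ 0.40.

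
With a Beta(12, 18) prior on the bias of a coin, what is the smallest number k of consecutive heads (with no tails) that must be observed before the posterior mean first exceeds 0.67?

After k heads and 0 tails the posterior is Beta(12+k, 18), with mean (12+k)/(12+18+k).
Set (12+k)/(30+k) > 0.67 and solve: k > (0.67·30 − 12)/(1 − 0.67) = 24.545.
The smallest integer exceeding 24.545 is 25, and checking k=25: (37)/(55) = 0.6727 > 0.67.

k = 25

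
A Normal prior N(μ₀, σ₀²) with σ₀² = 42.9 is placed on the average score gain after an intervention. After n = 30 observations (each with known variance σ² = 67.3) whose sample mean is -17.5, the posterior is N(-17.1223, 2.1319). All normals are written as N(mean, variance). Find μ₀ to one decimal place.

μ₀ = -9.9

With known observation variance, the Normal–Normal posterior has precision τ_n = τ₀ + n/σ² and mean μ_n = (τ₀μ₀ + (n/σ²)x̄)/τ_n.
Here τ₀ = 1/42.9 = 0.023310 and τ_data = 30/67.3 = 0.445765, so τ_n = 0.469075.
Rearranging for μ₀: μ₀ = (μ_n·τ_n − τ_data·x̄)/τ₀ = (-17.1223·0.469075 − 0.445765·-17.5) / 0.023310 = -0.230755/0.023310 ≈ -9.9.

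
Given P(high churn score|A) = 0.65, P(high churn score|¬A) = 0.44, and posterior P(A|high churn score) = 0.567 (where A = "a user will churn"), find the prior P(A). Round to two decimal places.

P(A) = 0.47

In odds form, posterior odds = prior odds × likelihood ratio, so prior odds = posterior odds ÷ LR.
Posterior odds = 0.567/(1−0.567) = 1.3095. LR = 0.65/0.44 = 1.4773.
Prior odds = 1.3095/1.4773 = 0.8864, so P(A) = 0.8864/(1+0.8864) ≈ 0.47.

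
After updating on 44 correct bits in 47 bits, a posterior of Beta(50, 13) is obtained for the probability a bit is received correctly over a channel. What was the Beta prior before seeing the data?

A Beta(a, b) prior with s successes and f failures in binomial data gives a Beta(a+s, b+f) posterior.
So a = 50 − 44 = 6 and b = 13 − 3 = 10.

Beta(6, 10)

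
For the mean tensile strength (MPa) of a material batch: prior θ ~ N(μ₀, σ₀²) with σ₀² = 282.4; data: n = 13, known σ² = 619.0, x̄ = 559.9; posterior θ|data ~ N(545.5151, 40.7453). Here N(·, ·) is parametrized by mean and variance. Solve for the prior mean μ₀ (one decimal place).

μ₀ = 460.2

With known observation variance, the Normal–Normal posterior has precision τ_n = τ₀ + n/σ² and mean μ_n = (τ₀μ₀ + (n/σ²)x̄)/τ_n.
Here τ₀ = 1/282.4 = 0.003541 and τ_data = 13/619.0 = 0.021002, so τ_n = 0.024543.
Rearranging for μ₀: μ₀ = (μ_n·τ_n − τ_data·x̄)/τ₀ = (545.5151·0.024543 − 0.021002·559.9) / 0.003541 = 1.629557/0.003541 ≈ 460.2.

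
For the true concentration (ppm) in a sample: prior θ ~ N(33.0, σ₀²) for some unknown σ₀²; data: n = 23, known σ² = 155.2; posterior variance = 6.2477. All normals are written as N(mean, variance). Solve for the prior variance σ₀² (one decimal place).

Posterior precision equals prior precision plus data precision: 1/σ_n² = 1/σ₀² + n/σ².
So 1/σ₀² = 1/6.2477 − 23/155.2 = 0.160059 − 0.148196 = 0.011863.
Hence σ₀² = 1/0.011863 ≈ 84.3.

σ₀² = 84.3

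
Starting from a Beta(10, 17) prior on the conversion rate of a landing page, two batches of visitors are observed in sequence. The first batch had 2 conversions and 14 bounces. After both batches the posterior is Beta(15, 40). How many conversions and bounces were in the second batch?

3 conversions and 9 bounces

Sequential conjugate updates are equivalent to a single update on the pooled data, so total successes = posterior α − prior α and total failures = posterior β − prior β.
Total across both batches: 15−10=5 conversions, 40−17=23 bounces.
Subtract the first batch: 5−2=3 conversions and 23−14=9 bounces.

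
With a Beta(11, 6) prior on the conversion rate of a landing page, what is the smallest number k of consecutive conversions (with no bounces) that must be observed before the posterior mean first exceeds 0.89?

After k conversions and 0 bounces the posterior is Beta(11+k, 6), with mean (11+k)/(11+6+k).
Set (11+k)/(17+k) > 0.89 and solve: k > (0.89·17 − 11)/(1 − 0.89) = 37.545.
The smallest integer exceeding 37.545 is 38, and checking k=38: (49)/(55) = 0.8909 > 0.89.

k = 38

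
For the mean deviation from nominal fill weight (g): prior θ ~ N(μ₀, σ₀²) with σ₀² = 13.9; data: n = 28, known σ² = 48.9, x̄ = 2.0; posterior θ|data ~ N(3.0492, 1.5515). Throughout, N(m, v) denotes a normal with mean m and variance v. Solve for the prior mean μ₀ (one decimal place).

μ₀ = 11.4

The posterior mean is a precision-weighted average: μ_n = (τ₀μ₀ + τ_data·x̄)/(τ₀+τ_data), with τ₀=1/σ₀² and τ_data=n/σ².
Here τ₀ = 1/13.9 = 0.071942 and τ_data = 28/48.9 = 0.572597, so τ_n = 0.644539.
Rearranging for μ₀: μ₀ = (μ_n·τ_n − τ_data·x̄)/τ₀ = (3.0492·0.644539 − 0.572597·2.0) / 0.071942 = 0.820134/0.071942 ≈ 11.4.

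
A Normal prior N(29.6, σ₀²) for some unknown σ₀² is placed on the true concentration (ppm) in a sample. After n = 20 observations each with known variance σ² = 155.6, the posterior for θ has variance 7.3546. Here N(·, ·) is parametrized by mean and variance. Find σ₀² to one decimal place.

σ₀² = 134.5

Posterior precision equals prior precision plus data precision: 1/σ_n² = 1/σ₀² + n/σ².
So 1/σ₀² = 1/7.3546 − 20/155.6 = 0.135969 − 0.128535 = 0.007434.
Hence σ₀² = 1/0.007434 ≈ 134.5.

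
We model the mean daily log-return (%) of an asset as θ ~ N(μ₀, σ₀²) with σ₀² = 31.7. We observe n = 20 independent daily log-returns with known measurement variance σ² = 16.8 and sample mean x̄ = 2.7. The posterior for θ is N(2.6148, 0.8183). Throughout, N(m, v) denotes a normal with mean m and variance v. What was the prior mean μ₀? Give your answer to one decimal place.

With known observation variance, the Normal–Normal posterior has precision τ_n = τ₀ + n/σ² and mean μ_n = (τ₀μ₀ + (n/σ²)x̄)/τ_n.
Here τ₀ = 1/31.7 = 0.031546 and τ_data = 20/16.8 = 1.190476, so τ_n = 1.222022.
Rearranging for μ₀: μ₀ = (μ_n·τ_n − τ_data·x̄)/τ₀ = (2.6148·1.222022 − 1.190476·2.7) / 0.031546 = -0.018942/0.031546 ≈ -0.6.

μ₀ = -0.6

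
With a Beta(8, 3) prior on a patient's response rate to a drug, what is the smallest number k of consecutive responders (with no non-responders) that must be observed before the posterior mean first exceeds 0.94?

After k responders and 0 non-responders the posterior is Beta(8+k, 3), with mean (8+k)/(8+3+k).
Set (8+k)/(11+k) > 0.94 and solve: k > (0.94·11 − 8)/(1 − 0.94) = 39.000.
The smallest integer exceeding 39.000 is 40.

k = 40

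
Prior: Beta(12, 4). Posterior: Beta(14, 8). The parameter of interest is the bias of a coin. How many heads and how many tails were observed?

2 heads and 4 tails

A Beta(a, b) prior with s successes and f failures in binomial data gives a Beta(a+s, b+f) posterior.
So s = 14 − 12 = 2 and f = 8 − 4 = 4.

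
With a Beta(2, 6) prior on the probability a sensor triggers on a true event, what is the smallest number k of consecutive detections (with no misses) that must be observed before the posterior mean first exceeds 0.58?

After k detections and 0 misses the posterior is Beta(2+k, 6), with mean (2+k)/(2+6+k).
Set (2+k)/(8+k) > 0.58 and solve: k > (0.58·8 − 2)/(1 − 0.58) = 6.286.
The smallest integer exceeding 6.286 is 7.

k = 7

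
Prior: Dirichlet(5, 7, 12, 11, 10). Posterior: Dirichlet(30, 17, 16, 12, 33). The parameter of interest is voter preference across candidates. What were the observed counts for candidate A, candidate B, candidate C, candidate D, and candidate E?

counts (25, 10, 4, 1, 23)

For a Dirichlet(α) prior with multinomial counts c, the posterior is Dirichlet(α + c) componentwise.
Counts are posterior − prior componentwise: 30−5=25, 17−7=10, 16−12=4, 12−11=1, 33−10=23.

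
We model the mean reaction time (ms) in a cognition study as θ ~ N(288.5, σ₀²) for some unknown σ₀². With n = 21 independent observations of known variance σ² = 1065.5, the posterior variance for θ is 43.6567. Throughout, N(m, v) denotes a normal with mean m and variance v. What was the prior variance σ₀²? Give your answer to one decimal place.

Posterior precision equals prior precision plus data precision: 1/σ_n² = 1/σ₀² + n/σ².
So 1/σ₀² = 1/43.6567 − 21/1065.5 = 0.022906 − 0.019709 = 0.003197.
Hence σ₀² = 1/0.003197 ≈ 312.8.

σ₀² = 312.8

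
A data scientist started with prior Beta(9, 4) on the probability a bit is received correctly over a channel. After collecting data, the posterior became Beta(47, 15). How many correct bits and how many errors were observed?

Beta is conjugate to the binomial likelihood: posterior = Beta(α+s, β+f).
Match parameters: s=47−9=38, f=15−4=11.

38 correct bits and 11 errors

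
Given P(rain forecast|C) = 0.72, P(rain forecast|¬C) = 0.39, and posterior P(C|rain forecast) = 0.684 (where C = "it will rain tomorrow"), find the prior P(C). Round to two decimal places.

In odds form, posterior odds = prior odds × likelihood ratio, so prior odds = posterior odds ÷ LR.
Posterior odds = 0.684/(1−0.684) = 2.1646. LR = 0.72/0.39 = 1.8462.
Prior odds = 2.1646/1.8462 = 1.1725, so P(C) = 1.1725/(1+1.1725) ≈ 0.54.

P(C) = 0.54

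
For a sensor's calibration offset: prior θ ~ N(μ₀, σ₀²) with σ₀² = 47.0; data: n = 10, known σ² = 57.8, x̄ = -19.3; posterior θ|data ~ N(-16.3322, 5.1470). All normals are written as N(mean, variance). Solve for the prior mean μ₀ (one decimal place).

μ₀ = 7.8

The posterior mean is a precision-weighted average: μ_n = (τ₀μ₀ + τ_data·x̄)/(τ₀+τ_data), with τ₀=1/σ₀² and τ_data=n/σ².
Here τ₀ = 1/47.0 = 0.021277 and τ_data = 10/57.8 = 0.173010, so τ_n = 0.194287.
Rearranging for μ₀: μ₀ = (μ_n·τ_n − τ_data·x̄)/τ₀ = (-16.3322·0.194287 − 0.173010·-19.3) / 0.021277 = 0.165959/0.021277 ≈ 7.8.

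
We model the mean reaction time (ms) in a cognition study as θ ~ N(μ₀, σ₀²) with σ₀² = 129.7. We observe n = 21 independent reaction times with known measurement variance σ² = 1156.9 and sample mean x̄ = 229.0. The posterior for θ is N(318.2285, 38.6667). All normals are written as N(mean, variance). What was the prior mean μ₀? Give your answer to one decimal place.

μ₀ = 528.3

With known observation variance, the Normal–Normal posterior has precision τ_n = τ₀ + n/σ² and mean μ_n = (τ₀μ₀ + (n/σ²)x̄)/τ_n.
Here τ₀ = 1/129.7 = 0.007710 and τ_data = 21/1156.9 = 0.018152, so τ_n = 0.025862.
Rearranging for μ₀: μ₀ = (μ_n·τ_n − τ_data·x̄)/τ₀ = (318.2285·0.025862 − 0.018152·229.0) / 0.007710 = 4.073217/0.007710 ≈ 528.3.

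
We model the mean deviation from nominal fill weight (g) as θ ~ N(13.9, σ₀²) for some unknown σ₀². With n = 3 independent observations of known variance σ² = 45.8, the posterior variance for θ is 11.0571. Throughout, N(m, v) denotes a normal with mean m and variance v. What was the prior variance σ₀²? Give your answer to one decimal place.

σ₀² = 40.1

For the Normal–Normal model with known σ², precisions add: τ_n = τ₀ + n/σ².
So 1/σ₀² = 1/11.0571 − 3/45.8 = 0.090440 − 0.065502 = 0.024938.
Hence σ₀² = 1/0.024938 ≈ 40.1.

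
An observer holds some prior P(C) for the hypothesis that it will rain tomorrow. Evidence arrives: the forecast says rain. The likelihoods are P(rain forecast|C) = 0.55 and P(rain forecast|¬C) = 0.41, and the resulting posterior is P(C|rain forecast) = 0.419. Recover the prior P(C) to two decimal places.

In odds form, posterior odds = prior odds × likelihood ratio, so prior odds = posterior odds ÷ LR.
Posterior odds = 0.419/(1−0.419) = 0.7212. LR = 0.55/0.41 = 1.3415.
Prior odds = 0.7212/1.3415 = 0.5376, so P(C) = 0.5376/(1+0.5376) ≈ 0.35.

P(C) = 0.35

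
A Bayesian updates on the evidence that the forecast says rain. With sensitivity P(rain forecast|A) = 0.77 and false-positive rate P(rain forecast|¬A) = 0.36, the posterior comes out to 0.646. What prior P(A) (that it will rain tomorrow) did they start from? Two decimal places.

P(A) = 0.46

Bayes' rule in odds form gives O(A|E) = O(A)·[P(E|A)/P(E|¬A)], hence O(A) = O(A|E)/LR.
Posterior odds = 0.646/(1−0.646) = 1.8249. LR = 0.77/0.36 = 2.1389.
Prior odds = 1.8249/2.1389 = 0.8532, so P(A) = 0.8532/(1+0.8532) ≈ 0.46.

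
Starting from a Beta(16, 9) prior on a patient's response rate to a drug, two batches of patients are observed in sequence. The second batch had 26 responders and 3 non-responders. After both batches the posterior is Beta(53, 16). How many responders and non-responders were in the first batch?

11 responders and 4 non-responders

Because Beta–binomial updating is additive in the counts, the combined data contributed (α_post−α_prior, β_post−β_prior) successes and failures.
Total across both batches: 53−16=37 responders, 16−9=7 non-responders.
Subtract the second batch: 37−26=11 responders and 7−3=4 non-responders.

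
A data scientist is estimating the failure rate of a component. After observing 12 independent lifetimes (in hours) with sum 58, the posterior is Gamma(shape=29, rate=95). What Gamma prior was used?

For an exponential likelihood with a Gamma(α, β) prior on the rate, n observations with total T give posterior Gamma(α+n, β+T).
So α = 29 − 12 = 17 and β = 95 − 58 = 37.

Gamma(shape=17, rate=37)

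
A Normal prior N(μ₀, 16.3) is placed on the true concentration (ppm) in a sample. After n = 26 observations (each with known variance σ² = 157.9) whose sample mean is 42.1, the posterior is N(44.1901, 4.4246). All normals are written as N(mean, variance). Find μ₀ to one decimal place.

μ₀ = 49.8

With known observation variance, the Normal–Normal posterior has precision τ_n = τ₀ + n/σ² and mean μ_n = (τ₀μ₀ + (n/σ²)x̄)/τ_n.
Here τ₀ = 1/16.3 = 0.061350 and τ_data = 26/157.9 = 0.164661, so τ_n = 0.226011.
Rearranging for μ₀: μ₀ = (μ_n·τ_n − τ_data·x̄)/τ₀ = (44.1901·0.226011 − 0.164661·42.1) / 0.061350 = 3.055221/0.061350 ≈ 49.8.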